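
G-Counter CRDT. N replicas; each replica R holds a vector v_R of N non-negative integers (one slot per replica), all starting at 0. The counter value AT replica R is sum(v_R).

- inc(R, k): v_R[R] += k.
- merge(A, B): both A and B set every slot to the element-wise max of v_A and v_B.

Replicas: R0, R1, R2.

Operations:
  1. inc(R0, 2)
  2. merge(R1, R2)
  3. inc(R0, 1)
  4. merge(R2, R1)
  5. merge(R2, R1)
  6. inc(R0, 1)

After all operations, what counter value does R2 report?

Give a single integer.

Op 1: inc R0 by 2 -> R0=(2,0,0) value=2
Op 2: merge R1<->R2 -> R1=(0,0,0) R2=(0,0,0)
Op 3: inc R0 by 1 -> R0=(3,0,0) value=3
Op 4: merge R2<->R1 -> R2=(0,0,0) R1=(0,0,0)
Op 5: merge R2<->R1 -> R2=(0,0,0) R1=(0,0,0)
Op 6: inc R0 by 1 -> R0=(4,0,0) value=4

Answer: 0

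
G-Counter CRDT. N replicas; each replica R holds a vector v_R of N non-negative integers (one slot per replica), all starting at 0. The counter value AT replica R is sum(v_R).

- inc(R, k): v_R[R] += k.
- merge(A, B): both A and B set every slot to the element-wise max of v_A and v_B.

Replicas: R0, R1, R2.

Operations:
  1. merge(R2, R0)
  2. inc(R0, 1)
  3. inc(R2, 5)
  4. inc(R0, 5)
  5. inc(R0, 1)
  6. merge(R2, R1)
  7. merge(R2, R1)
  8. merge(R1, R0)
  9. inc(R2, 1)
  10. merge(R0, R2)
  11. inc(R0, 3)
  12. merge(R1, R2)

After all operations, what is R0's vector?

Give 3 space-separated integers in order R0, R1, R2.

Op 1: merge R2<->R0 -> R2=(0,0,0) R0=(0,0,0)
Op 2: inc R0 by 1 -> R0=(1,0,0) value=1
Op 3: inc R2 by 5 -> R2=(0,0,5) value=5
Op 4: inc R0 by 5 -> R0=(6,0,0) value=6
Op 5: inc R0 by 1 -> R0=(7,0,0) value=7
Op 6: merge R2<->R1 -> R2=(0,0,5) R1=(0,0,5)
Op 7: merge R2<->R1 -> R2=(0,0,5) R1=(0,0,5)
Op 8: merge R1<->R0 -> R1=(7,0,5) R0=(7,0,5)
Op 9: inc R2 by 1 -> R2=(0,0,6) value=6
Op 10: merge R0<->R2 -> R0=(7,0,6) R2=(7,0,6)
Op 11: inc R0 by 3 -> R0=(10,0,6) value=16
Op 12: merge R1<->R2 -> R1=(7,0,6) R2=(7,0,6)

Answer: 10 0 6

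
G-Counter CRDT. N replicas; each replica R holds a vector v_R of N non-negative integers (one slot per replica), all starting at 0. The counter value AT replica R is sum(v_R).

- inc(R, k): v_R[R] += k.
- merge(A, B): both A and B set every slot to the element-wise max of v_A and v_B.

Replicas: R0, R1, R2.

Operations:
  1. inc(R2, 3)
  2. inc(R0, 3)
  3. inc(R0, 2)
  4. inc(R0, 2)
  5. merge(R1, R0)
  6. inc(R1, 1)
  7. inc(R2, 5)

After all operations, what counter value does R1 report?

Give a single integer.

Op 1: inc R2 by 3 -> R2=(0,0,3) value=3
Op 2: inc R0 by 3 -> R0=(3,0,0) value=3
Op 3: inc R0 by 2 -> R0=(5,0,0) value=5
Op 4: inc R0 by 2 -> R0=(7,0,0) value=7
Op 5: merge R1<->R0 -> R1=(7,0,0) R0=(7,0,0)
Op 6: inc R1 by 1 -> R1=(7,1,0) value=8
Op 7: inc R2 by 5 -> R2=(0,0,8) value=8

Answer: 8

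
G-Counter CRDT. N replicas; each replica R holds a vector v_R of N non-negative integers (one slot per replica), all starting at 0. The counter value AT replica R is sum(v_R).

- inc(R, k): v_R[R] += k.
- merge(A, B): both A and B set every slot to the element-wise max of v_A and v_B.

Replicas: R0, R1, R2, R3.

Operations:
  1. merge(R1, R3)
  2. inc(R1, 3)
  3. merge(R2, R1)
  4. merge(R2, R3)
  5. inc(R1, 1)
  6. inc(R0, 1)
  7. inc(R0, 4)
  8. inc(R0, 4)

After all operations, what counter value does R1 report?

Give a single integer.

Op 1: merge R1<->R3 -> R1=(0,0,0,0) R3=(0,0,0,0)
Op 2: inc R1 by 3 -> R1=(0,3,0,0) value=3
Op 3: merge R2<->R1 -> R2=(0,3,0,0) R1=(0,3,0,0)
Op 4: merge R2<->R3 -> R2=(0,3,0,0) R3=(0,3,0,0)
Op 5: inc R1 by 1 -> R1=(0,4,0,0) value=4
Op 6: inc R0 by 1 -> R0=(1,0,0,0) value=1
Op 7: inc R0 by 4 -> R0=(5,0,0,0) value=5
Op 8: inc R0 by 4 -> R0=(9,0,0,0) value=9

Answer: 4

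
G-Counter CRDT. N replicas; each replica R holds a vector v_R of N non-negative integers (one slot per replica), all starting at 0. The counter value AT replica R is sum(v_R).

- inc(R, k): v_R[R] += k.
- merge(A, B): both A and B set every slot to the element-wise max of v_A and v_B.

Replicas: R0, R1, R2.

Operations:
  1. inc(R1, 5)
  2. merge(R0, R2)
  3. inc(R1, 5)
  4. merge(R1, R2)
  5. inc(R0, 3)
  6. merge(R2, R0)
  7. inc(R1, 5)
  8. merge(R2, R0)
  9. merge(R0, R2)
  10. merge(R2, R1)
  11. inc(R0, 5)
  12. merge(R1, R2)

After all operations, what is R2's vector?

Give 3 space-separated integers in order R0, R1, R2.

Op 1: inc R1 by 5 -> R1=(0,5,0) value=5
Op 2: merge R0<->R2 -> R0=(0,0,0) R2=(0,0,0)
Op 3: inc R1 by 5 -> R1=(0,10,0) value=10
Op 4: merge R1<->R2 -> R1=(0,10,0) R2=(0,10,0)
Op 5: inc R0 by 3 -> R0=(3,0,0) value=3
Op 6: merge R2<->R0 -> R2=(3,10,0) R0=(3,10,0)
Op 7: inc R1 by 5 -> R1=(0,15,0) value=15
Op 8: merge R2<->R0 -> R2=(3,10,0) R0=(3,10,0)
Op 9: merge R0<->R2 -> R0=(3,10,0) R2=(3,10,0)
Op 10: merge R2<->R1 -> R2=(3,15,0) R1=(3,15,0)
Op 11: inc R0 by 5 -> R0=(8,10,0) value=18
Op 12: merge R1<->R2 -> R1=(3,15,0) R2=(3,15,0)

Answer: 3 15 0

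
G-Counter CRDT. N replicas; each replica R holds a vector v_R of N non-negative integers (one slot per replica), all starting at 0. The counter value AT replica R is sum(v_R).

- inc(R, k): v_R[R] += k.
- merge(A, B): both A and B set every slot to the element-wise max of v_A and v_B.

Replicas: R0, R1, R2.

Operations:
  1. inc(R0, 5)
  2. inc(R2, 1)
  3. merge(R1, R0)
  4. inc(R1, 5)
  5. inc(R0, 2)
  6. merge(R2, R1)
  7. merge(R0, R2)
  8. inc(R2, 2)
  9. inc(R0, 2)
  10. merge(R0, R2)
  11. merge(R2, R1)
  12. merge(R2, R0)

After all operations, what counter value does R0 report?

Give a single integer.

Op 1: inc R0 by 5 -> R0=(5,0,0) value=5
Op 2: inc R2 by 1 -> R2=(0,0,1) value=1
Op 3: merge R1<->R0 -> R1=(5,0,0) R0=(5,0,0)
Op 4: inc R1 by 5 -> R1=(5,5,0) value=10
Op 5: inc R0 by 2 -> R0=(7,0,0) value=7
Op 6: merge R2<->R1 -> R2=(5,5,1) R1=(5,5,1)
Op 7: merge R0<->R2 -> R0=(7,5,1) R2=(7,5,1)
Op 8: inc R2 by 2 -> R2=(7,5,3) value=15
Op 9: inc R0 by 2 -> R0=(9,5,1) value=15
Op 10: merge R0<->R2 -> R0=(9,5,3) R2=(9,5,3)
Op 11: merge R2<->R1 -> R2=(9,5,3) R1=(9,5,3)
Op 12: merge R2<->R0 -> R2=(9,5,3) R0=(9,5,3)

Answer: 17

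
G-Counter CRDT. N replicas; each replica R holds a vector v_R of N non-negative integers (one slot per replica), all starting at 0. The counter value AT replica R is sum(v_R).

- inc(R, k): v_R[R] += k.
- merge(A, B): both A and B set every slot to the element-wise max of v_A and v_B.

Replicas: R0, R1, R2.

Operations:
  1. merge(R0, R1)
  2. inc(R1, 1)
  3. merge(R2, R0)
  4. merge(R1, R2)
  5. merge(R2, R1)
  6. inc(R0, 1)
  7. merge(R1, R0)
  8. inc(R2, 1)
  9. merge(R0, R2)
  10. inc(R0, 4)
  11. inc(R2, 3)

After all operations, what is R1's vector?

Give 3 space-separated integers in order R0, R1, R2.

Op 1: merge R0<->R1 -> R0=(0,0,0) R1=(0,0,0)
Op 2: inc R1 by 1 -> R1=(0,1,0) value=1
Op 3: merge R2<->R0 -> R2=(0,0,0) R0=(0,0,0)
Op 4: merge R1<->R2 -> R1=(0,1,0) R2=(0,1,0)
Op 5: merge R2<->R1 -> R2=(0,1,0) R1=(0,1,0)
Op 6: inc R0 by 1 -> R0=(1,0,0) value=1
Op 7: merge R1<->R0 -> R1=(1,1,0) R0=(1,1,0)
Op 8: inc R2 by 1 -> R2=(0,1,1) value=2
Op 9: merge R0<->R2 -> R0=(1,1,1) R2=(1,1,1)
Op 10: inc R0 by 4 -> R0=(5,1,1) value=7
Op 11: inc R2 by 3 -> R2=(1,1,4) value=6

Answer: 1 1 0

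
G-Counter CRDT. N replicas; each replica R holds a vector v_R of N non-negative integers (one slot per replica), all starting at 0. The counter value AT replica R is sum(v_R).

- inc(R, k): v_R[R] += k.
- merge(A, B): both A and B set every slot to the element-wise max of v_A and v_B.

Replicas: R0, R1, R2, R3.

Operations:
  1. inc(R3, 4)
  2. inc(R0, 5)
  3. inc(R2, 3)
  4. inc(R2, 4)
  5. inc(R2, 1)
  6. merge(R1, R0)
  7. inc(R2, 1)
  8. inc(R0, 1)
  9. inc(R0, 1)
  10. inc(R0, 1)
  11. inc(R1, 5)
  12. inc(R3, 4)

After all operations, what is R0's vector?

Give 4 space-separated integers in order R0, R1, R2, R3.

Answer: 8 0 0 0

Derivation:
Op 1: inc R3 by 4 -> R3=(0,0,0,4) value=4
Op 2: inc R0 by 5 -> R0=(5,0,0,0) value=5
Op 3: inc R2 by 3 -> R2=(0,0,3,0) value=3
Op 4: inc R2 by 4 -> R2=(0,0,7,0) value=7
Op 5: inc R2 by 1 -> R2=(0,0,8,0) value=8
Op 6: merge R1<->R0 -> R1=(5,0,0,0) R0=(5,0,0,0)
Op 7: inc R2 by 1 -> R2=(0,0,9,0) value=9
Op 8: inc R0 by 1 -> R0=(6,0,0,0) value=6
Op 9: inc R0 by 1 -> R0=(7,0,0,0) value=7
Op 10: inc R0 by 1 -> R0=(8,0,0,0) value=8
Op 11: inc R1 by 5 -> R1=(5,5,0,0) value=10
Op 12: inc R3 by 4 -> R3=(0,0,0,8) value=8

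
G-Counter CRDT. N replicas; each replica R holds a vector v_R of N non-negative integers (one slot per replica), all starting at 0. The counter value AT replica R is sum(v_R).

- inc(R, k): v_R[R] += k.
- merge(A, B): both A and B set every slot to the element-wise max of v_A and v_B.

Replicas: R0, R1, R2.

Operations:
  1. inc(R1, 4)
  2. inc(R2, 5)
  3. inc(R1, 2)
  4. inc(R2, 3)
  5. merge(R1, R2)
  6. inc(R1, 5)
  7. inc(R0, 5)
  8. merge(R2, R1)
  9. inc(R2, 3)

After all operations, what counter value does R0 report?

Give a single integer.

Op 1: inc R1 by 4 -> R1=(0,4,0) value=4
Op 2: inc R2 by 5 -> R2=(0,0,5) value=5
Op 3: inc R1 by 2 -> R1=(0,6,0) value=6
Op 4: inc R2 by 3 -> R2=(0,0,8) value=8
Op 5: merge R1<->R2 -> R1=(0,6,8) R2=(0,6,8)
Op 6: inc R1 by 5 -> R1=(0,11,8) value=19
Op 7: inc R0 by 5 -> R0=(5,0,0) value=5
Op 8: merge R2<->R1 -> R2=(0,11,8) R1=(0,11,8)
Op 9: inc R2 by 3 -> R2=(0,11,11) value=22

Answer: 5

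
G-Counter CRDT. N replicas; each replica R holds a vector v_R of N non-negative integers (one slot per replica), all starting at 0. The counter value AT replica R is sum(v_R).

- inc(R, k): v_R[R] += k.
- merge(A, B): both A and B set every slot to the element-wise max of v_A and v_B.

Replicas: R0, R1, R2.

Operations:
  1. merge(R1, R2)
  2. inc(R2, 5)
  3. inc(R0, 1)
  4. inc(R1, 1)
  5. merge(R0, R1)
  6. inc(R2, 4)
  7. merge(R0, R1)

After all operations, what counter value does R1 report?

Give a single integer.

Op 1: merge R1<->R2 -> R1=(0,0,0) R2=(0,0,0)
Op 2: inc R2 by 5 -> R2=(0,0,5) value=5
Op 3: inc R0 by 1 -> R0=(1,0,0) value=1
Op 4: inc R1 by 1 -> R1=(0,1,0) value=1
Op 5: merge R0<->R1 -> R0=(1,1,0) R1=(1,1,0)
Op 6: inc R2 by 4 -> R2=(0,0,9) value=9
Op 7: merge R0<->R1 -> R0=(1,1,0) R1=(1,1,0)

Answer: 2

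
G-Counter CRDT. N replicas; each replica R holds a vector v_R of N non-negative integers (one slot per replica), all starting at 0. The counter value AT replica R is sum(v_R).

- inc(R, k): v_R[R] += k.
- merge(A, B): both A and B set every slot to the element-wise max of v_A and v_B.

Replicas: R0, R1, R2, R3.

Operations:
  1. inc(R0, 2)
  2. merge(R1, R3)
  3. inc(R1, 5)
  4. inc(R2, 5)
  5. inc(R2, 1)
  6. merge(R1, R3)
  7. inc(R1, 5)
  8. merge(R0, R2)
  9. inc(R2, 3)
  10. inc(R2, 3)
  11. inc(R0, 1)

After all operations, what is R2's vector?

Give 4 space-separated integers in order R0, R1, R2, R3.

Answer: 2 0 12 0

Derivation:
Op 1: inc R0 by 2 -> R0=(2,0,0,0) value=2
Op 2: merge R1<->R3 -> R1=(0,0,0,0) R3=(0,0,0,0)
Op 3: inc R1 by 5 -> R1=(0,5,0,0) value=5
Op 4: inc R2 by 5 -> R2=(0,0,5,0) value=5
Op 5: inc R2 by 1 -> R2=(0,0,6,0) value=6
Op 6: merge R1<->R3 -> R1=(0,5,0,0) R3=(0,5,0,0)
Op 7: inc R1 by 5 -> R1=(0,10,0,0) value=10
Op 8: merge R0<->R2 -> R0=(2,0,6,0) R2=(2,0,6,0)
Op 9: inc R2 by 3 -> R2=(2,0,9,0) value=11
Op 10: inc R2 by 3 -> R2=(2,0,12,0) value=14
Op 11: inc R0 by 1 -> R0=(3,0,6,0) value=9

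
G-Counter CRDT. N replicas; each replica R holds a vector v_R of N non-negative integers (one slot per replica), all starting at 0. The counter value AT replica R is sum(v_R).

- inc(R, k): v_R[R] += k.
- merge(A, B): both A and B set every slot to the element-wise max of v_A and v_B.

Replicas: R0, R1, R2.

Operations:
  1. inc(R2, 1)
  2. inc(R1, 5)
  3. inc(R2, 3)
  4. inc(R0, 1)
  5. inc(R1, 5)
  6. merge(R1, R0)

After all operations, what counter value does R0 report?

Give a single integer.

Op 1: inc R2 by 1 -> R2=(0,0,1) value=1
Op 2: inc R1 by 5 -> R1=(0,5,0) value=5
Op 3: inc R2 by 3 -> R2=(0,0,4) value=4
Op 4: inc R0 by 1 -> R0=(1,0,0) value=1
Op 5: inc R1 by 5 -> R1=(0,10,0) value=10
Op 6: merge R1<->R0 -> R1=(1,10,0) R0=(1,10,0)

Answer: 11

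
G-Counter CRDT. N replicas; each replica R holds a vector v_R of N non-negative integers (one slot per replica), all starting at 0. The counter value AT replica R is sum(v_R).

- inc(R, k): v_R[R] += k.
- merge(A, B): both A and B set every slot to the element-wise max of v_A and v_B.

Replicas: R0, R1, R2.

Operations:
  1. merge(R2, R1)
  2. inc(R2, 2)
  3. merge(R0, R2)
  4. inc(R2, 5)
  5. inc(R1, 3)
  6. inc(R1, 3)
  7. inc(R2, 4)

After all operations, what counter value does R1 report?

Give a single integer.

Answer: 6

Derivation:
Op 1: merge R2<->R1 -> R2=(0,0,0) R1=(0,0,0)
Op 2: inc R2 by 2 -> R2=(0,0,2) value=2
Op 3: merge R0<->R2 -> R0=(0,0,2) R2=(0,0,2)
Op 4: inc R2 by 5 -> R2=(0,0,7) value=7
Op 5: inc R1 by 3 -> R1=(0,3,0) value=3
Op 6: inc R1 by 3 -> R1=(0,6,0) value=6
Op 7: inc R2 by 4 -> R2=(0,0,11) value=11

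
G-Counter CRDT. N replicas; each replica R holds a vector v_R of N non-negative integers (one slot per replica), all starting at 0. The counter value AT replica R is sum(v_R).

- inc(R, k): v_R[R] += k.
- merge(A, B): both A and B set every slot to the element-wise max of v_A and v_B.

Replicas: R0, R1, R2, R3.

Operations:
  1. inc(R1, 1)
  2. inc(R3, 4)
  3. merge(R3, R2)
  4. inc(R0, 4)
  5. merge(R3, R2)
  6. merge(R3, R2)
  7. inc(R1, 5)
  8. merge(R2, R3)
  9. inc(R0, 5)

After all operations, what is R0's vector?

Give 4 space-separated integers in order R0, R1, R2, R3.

Op 1: inc R1 by 1 -> R1=(0,1,0,0) value=1
Op 2: inc R3 by 4 -> R3=(0,0,0,4) value=4
Op 3: merge R3<->R2 -> R3=(0,0,0,4) R2=(0,0,0,4)
Op 4: inc R0 by 4 -> R0=(4,0,0,0) value=4
Op 5: merge R3<->R2 -> R3=(0,0,0,4) R2=(0,0,0,4)
Op 6: merge R3<->R2 -> R3=(0,0,0,4) R2=(0,0,0,4)
Op 7: inc R1 by 5 -> R1=(0,6,0,0) value=6
Op 8: merge R2<->R3 -> R2=(0,0,0,4) R3=(0,0,0,4)
Op 9: inc R0 by 5 -> R0=(9,0,0,0) value=9

Answer: 9 0 0 0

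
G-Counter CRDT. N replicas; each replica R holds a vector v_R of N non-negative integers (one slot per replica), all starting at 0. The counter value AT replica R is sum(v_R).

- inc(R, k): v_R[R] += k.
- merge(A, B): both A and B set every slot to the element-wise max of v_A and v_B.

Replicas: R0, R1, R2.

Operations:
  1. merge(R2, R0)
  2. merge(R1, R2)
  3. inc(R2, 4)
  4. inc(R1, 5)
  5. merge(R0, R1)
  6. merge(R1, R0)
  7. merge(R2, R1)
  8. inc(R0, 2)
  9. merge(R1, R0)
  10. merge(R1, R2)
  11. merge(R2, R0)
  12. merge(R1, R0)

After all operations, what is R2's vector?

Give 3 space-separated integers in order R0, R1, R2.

Answer: 2 5 4

Derivation:
Op 1: merge R2<->R0 -> R2=(0,0,0) R0=(0,0,0)
Op 2: merge R1<->R2 -> R1=(0,0,0) R2=(0,0,0)
Op 3: inc R2 by 4 -> R2=(0,0,4) value=4
Op 4: inc R1 by 5 -> R1=(0,5,0) value=5
Op 5: merge R0<->R1 -> R0=(0,5,0) R1=(0,5,0)
Op 6: merge R1<->R0 -> R1=(0,5,0) R0=(0,5,0)
Op 7: merge R2<->R1 -> R2=(0,5,4) R1=(0,5,4)
Op 8: inc R0 by 2 -> R0=(2,5,0) value=7
Op 9: merge R1<->R0 -> R1=(2,5,4) R0=(2,5,4)
Op 10: merge R1<->R2 -> R1=(2,5,4) R2=(2,5,4)
Op 11: merge R2<->R0 -> R2=(2,5,4) R0=(2,5,4)
Op 12: merge R1<->R0 -> R1=(2,5,4) R0=(2,5,4)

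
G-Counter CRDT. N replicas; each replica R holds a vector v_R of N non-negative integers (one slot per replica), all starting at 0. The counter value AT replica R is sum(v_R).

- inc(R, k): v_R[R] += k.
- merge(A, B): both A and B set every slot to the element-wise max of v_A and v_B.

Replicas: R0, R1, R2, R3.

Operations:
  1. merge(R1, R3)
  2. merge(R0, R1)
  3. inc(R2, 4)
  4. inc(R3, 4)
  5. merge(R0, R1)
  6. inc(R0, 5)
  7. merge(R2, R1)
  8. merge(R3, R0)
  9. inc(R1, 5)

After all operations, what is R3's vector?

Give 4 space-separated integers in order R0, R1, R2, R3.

Op 1: merge R1<->R3 -> R1=(0,0,0,0) R3=(0,0,0,0)
Op 2: merge R0<->R1 -> R0=(0,0,0,0) R1=(0,0,0,0)
Op 3: inc R2 by 4 -> R2=(0,0,4,0) value=4
Op 4: inc R3 by 4 -> R3=(0,0,0,4) value=4
Op 5: merge R0<->R1 -> R0=(0,0,0,0) R1=(0,0,0,0)
Op 6: inc R0 by 5 -> R0=(5,0,0,0) value=5
Op 7: merge R2<->R1 -> R2=(0,0,4,0) R1=(0,0,4,0)
Op 8: merge R3<->R0 -> R3=(5,0,0,4) R0=(5,0,0,4)
Op 9: inc R1 by 5 -> R1=(0,5,4,0) value=9

Answer: 5 0 0 4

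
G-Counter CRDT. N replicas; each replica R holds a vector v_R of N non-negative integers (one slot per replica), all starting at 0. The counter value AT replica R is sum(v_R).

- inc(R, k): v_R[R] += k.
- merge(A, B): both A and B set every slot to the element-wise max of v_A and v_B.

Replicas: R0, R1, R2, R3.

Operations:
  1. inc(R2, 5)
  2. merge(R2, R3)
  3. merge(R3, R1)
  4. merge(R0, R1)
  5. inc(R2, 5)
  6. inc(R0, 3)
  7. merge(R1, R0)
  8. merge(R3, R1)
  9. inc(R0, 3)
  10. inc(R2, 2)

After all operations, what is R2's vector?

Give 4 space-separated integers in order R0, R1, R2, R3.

Op 1: inc R2 by 5 -> R2=(0,0,5,0) value=5
Op 2: merge R2<->R3 -> R2=(0,0,5,0) R3=(0,0,5,0)
Op 3: merge R3<->R1 -> R3=(0,0,5,0) R1=(0,0,5,0)
Op 4: merge R0<->R1 -> R0=(0,0,5,0) R1=(0,0,5,0)
Op 5: inc R2 by 5 -> R2=(0,0,10,0) value=10
Op 6: inc R0 by 3 -> R0=(3,0,5,0) value=8
Op 7: merge R1<->R0 -> R1=(3,0,5,0) R0=(3,0,5,0)
Op 8: merge R3<->R1 -> R3=(3,0,5,0) R1=(3,0,5,0)
Op 9: inc R0 by 3 -> R0=(6,0,5,0) value=11
Op 10: inc R2 by 2 -> R2=(0,0,12,0) value=12

Answer: 0 0 12 0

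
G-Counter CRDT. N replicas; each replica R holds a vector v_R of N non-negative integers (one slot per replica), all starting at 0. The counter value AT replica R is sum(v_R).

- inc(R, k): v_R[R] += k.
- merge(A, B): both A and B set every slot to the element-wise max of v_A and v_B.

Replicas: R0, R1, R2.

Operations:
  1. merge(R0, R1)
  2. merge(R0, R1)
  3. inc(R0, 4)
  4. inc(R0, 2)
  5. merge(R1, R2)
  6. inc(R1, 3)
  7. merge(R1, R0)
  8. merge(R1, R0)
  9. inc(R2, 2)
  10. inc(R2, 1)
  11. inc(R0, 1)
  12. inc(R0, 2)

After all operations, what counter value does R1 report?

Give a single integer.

Op 1: merge R0<->R1 -> R0=(0,0,0) R1=(0,0,0)
Op 2: merge R0<->R1 -> R0=(0,0,0) R1=(0,0,0)
Op 3: inc R0 by 4 -> R0=(4,0,0) value=4
Op 4: inc R0 by 2 -> R0=(6,0,0) value=6
Op 5: merge R1<->R2 -> R1=(0,0,0) R2=(0,0,0)
Op 6: inc R1 by 3 -> R1=(0,3,0) value=3
Op 7: merge R1<->R0 -> R1=(6,3,0) R0=(6,3,0)
Op 8: merge R1<->R0 -> R1=(6,3,0) R0=(6,3,0)
Op 9: inc R2 by 2 -> R2=(0,0,2) value=2
Op 10: inc R2 by 1 -> R2=(0,0,3) value=3
Op 11: inc R0 by 1 -> R0=(7,3,0) value=10
Op 12: inc R0 by 2 -> R0=(9,3,0) value=12

Answer: 9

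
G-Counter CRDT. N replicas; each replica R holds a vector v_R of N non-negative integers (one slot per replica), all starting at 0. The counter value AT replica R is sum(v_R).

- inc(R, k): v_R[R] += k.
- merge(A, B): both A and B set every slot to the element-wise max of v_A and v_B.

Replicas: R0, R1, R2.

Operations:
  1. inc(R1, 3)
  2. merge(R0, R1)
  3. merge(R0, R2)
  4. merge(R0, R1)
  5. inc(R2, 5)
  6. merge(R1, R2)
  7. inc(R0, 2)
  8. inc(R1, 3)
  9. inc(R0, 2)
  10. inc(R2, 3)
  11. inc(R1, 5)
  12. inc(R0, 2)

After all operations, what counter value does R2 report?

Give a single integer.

Op 1: inc R1 by 3 -> R1=(0,3,0) value=3
Op 2: merge R0<->R1 -> R0=(0,3,0) R1=(0,3,0)
Op 3: merge R0<->R2 -> R0=(0,3,0) R2=(0,3,0)
Op 4: merge R0<->R1 -> R0=(0,3,0) R1=(0,3,0)
Op 5: inc R2 by 5 -> R2=(0,3,5) value=8
Op 6: merge R1<->R2 -> R1=(0,3,5) R2=(0,3,5)
Op 7: inc R0 by 2 -> R0=(2,3,0) value=5
Op 8: inc R1 by 3 -> R1=(0,6,5) value=11
Op 9: inc R0 by 2 -> R0=(4,3,0) value=7
Op 10: inc R2 by 3 -> R2=(0,3,8) value=11
Op 11: inc R1 by 5 -> R1=(0,11,5) value=16
Op 12: inc R0 by 2 -> R0=(6,3,0) value=9

Answer: 11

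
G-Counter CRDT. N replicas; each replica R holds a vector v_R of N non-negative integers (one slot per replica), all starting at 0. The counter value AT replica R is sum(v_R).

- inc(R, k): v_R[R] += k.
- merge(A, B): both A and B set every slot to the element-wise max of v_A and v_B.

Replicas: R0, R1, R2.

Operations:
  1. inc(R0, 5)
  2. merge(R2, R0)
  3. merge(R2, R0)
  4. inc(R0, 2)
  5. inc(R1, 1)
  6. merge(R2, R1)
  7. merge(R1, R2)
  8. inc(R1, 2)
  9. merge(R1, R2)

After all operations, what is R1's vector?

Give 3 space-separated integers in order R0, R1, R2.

Answer: 5 3 0

Derivation:
Op 1: inc R0 by 5 -> R0=(5,0,0) value=5
Op 2: merge R2<->R0 -> R2=(5,0,0) R0=(5,0,0)
Op 3: merge R2<->R0 -> R2=(5,0,0) R0=(5,0,0)
Op 4: inc R0 by 2 -> R0=(7,0,0) value=7
Op 5: inc R1 by 1 -> R1=(0,1,0) value=1
Op 6: merge R2<->R1 -> R2=(5,1,0) R1=(5,1,0)
Op 7: merge R1<->R2 -> R1=(5,1,0) R2=(5,1,0)
Op 8: inc R1 by 2 -> R1=(5,3,0) value=8
Op 9: merge R1<->R2 -> R1=(5,3,0) R2=(5,3,0)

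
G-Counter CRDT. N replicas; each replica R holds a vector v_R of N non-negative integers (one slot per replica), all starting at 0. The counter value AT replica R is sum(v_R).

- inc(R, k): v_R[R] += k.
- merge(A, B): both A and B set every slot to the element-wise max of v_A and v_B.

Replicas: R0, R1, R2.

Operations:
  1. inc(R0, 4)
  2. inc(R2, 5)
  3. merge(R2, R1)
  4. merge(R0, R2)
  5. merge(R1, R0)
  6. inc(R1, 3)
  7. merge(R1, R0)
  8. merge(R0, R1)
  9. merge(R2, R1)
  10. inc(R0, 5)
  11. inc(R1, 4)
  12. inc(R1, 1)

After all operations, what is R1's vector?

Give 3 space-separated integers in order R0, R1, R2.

Op 1: inc R0 by 4 -> R0=(4,0,0) value=4
Op 2: inc R2 by 5 -> R2=(0,0,5) value=5
Op 3: merge R2<->R1 -> R2=(0,0,5) R1=(0,0,5)
Op 4: merge R0<->R2 -> R0=(4,0,5) R2=(4,0,5)
Op 5: merge R1<->R0 -> R1=(4,0,5) R0=(4,0,5)
Op 6: inc R1 by 3 -> R1=(4,3,5) value=12
Op 7: merge R1<->R0 -> R1=(4,3,5) R0=(4,3,5)
Op 8: merge R0<->R1 -> R0=(4,3,5) R1=(4,3,5)
Op 9: merge R2<->R1 -> R2=(4,3,5) R1=(4,3,5)
Op 10: inc R0 by 5 -> R0=(9,3,5) value=17
Op 11: inc R1 by 4 -> R1=(4,7,5) value=16
Op 12: inc R1 by 1 -> R1=(4,8,5) value=17

Answer: 4 8 5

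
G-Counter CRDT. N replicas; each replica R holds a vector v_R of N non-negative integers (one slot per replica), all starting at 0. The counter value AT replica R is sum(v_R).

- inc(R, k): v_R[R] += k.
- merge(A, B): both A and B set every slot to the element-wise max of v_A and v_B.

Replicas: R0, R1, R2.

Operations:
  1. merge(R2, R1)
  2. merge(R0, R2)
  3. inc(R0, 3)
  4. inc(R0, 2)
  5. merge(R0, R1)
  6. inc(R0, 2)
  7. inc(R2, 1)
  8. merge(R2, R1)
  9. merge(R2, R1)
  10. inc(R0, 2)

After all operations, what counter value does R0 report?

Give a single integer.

Op 1: merge R2<->R1 -> R2=(0,0,0) R1=(0,0,0)
Op 2: merge R0<->R2 -> R0=(0,0,0) R2=(0,0,0)
Op 3: inc R0 by 3 -> R0=(3,0,0) value=3
Op 4: inc R0 by 2 -> R0=(5,0,0) value=5
Op 5: merge R0<->R1 -> R0=(5,0,0) R1=(5,0,0)
Op 6: inc R0 by 2 -> R0=(7,0,0) value=7
Op 7: inc R2 by 1 -> R2=(0,0,1) value=1
Op 8: merge R2<->R1 -> R2=(5,0,1) R1=(5,0,1)
Op 9: merge R2<->R1 -> R2=(5,0,1) R1=(5,0,1)
Op 10: inc R0 by 2 -> R0=(9,0,0) value=9

Answer: 9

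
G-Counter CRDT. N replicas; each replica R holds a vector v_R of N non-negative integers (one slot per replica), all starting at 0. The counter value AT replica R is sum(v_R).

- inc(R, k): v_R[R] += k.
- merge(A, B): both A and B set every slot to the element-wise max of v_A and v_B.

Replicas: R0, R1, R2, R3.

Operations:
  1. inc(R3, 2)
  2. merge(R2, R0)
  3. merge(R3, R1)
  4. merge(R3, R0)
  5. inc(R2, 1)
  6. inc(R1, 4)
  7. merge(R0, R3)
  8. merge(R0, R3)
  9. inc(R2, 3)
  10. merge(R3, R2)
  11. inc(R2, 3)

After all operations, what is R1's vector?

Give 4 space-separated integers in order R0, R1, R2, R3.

Answer: 0 4 0 2

Derivation:
Op 1: inc R3 by 2 -> R3=(0,0,0,2) value=2
Op 2: merge R2<->R0 -> R2=(0,0,0,0) R0=(0,0,0,0)
Op 3: merge R3<->R1 -> R3=(0,0,0,2) R1=(0,0,0,2)
Op 4: merge R3<->R0 -> R3=(0,0,0,2) R0=(0,0,0,2)
Op 5: inc R2 by 1 -> R2=(0,0,1,0) value=1
Op 6: inc R1 by 4 -> R1=(0,4,0,2) value=6
Op 7: merge R0<->R3 -> R0=(0,0,0,2) R3=(0,0,0,2)
Op 8: merge R0<->R3 -> R0=(0,0,0,2) R3=(0,0,0,2)
Op 9: inc R2 by 3 -> R2=(0,0,4,0) value=4
Op 10: merge R3<->R2 -> R3=(0,0,4,2) R2=(0,0,4,2)
Op 11: inc R2 by 3 -> R2=(0,0,7,2) value=9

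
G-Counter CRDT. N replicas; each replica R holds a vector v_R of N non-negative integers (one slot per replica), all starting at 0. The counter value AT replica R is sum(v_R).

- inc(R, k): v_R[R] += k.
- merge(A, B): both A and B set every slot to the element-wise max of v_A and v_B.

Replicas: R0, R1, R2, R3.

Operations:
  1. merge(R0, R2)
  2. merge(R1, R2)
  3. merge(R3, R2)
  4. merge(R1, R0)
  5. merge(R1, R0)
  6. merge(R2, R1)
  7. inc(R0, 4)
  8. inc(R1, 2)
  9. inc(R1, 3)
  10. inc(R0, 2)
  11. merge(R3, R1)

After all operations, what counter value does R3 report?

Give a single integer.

Op 1: merge R0<->R2 -> R0=(0,0,0,0) R2=(0,0,0,0)
Op 2: merge R1<->R2 -> R1=(0,0,0,0) R2=(0,0,0,0)
Op 3: merge R3<->R2 -> R3=(0,0,0,0) R2=(0,0,0,0)
Op 4: merge R1<->R0 -> R1=(0,0,0,0) R0=(0,0,0,0)
Op 5: merge R1<->R0 -> R1=(0,0,0,0) R0=(0,0,0,0)
Op 6: merge R2<->R1 -> R2=(0,0,0,0) R1=(0,0,0,0)
Op 7: inc R0 by 4 -> R0=(4,0,0,0) value=4
Op 8: inc R1 by 2 -> R1=(0,2,0,0) value=2
Op 9: inc R1 by 3 -> R1=(0,5,0,0) value=5
Op 10: inc R0 by 2 -> R0=(6,0,0,0) value=6
Op 11: merge R3<->R1 -> R3=(0,5,0,0) R1=(0,5,0,0)

Answer: 5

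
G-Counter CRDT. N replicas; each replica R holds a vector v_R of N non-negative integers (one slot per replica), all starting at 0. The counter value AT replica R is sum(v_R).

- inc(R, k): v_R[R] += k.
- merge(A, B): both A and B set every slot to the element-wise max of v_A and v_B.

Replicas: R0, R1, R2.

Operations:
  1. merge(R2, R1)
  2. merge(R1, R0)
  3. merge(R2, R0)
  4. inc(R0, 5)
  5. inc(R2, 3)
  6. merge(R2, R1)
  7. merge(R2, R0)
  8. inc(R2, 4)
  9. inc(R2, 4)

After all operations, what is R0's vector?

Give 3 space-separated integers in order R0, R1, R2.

Op 1: merge R2<->R1 -> R2=(0,0,0) R1=(0,0,0)
Op 2: merge R1<->R0 -> R1=(0,0,0) R0=(0,0,0)
Op 3: merge R2<->R0 -> R2=(0,0,0) R0=(0,0,0)
Op 4: inc R0 by 5 -> R0=(5,0,0) value=5
Op 5: inc R2 by 3 -> R2=(0,0,3) value=3
Op 6: merge R2<->R1 -> R2=(0,0,3) R1=(0,0,3)
Op 7: merge R2<->R0 -> R2=(5,0,3) R0=(5,0,3)
Op 8: inc R2 by 4 -> R2=(5,0,7) value=12
Op 9: inc R2 by 4 -> R2=(5,0,11) value=16

Answer: 5 0 3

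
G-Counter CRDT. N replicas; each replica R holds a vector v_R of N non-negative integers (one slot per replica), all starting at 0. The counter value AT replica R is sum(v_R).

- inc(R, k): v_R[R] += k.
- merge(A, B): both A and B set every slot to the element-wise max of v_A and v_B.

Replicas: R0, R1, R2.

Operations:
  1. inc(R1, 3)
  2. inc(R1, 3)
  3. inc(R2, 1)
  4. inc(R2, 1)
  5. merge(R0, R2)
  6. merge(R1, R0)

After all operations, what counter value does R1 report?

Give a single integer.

Answer: 8

Derivation:
Op 1: inc R1 by 3 -> R1=(0,3,0) value=3
Op 2: inc R1 by 3 -> R1=(0,6,0) value=6
Op 3: inc R2 by 1 -> R2=(0,0,1) value=1
Op 4: inc R2 by 1 -> R2=(0,0,2) value=2
Op 5: merge R0<->R2 -> R0=(0,0,2) R2=(0,0,2)
Op 6: merge R1<->R0 -> R1=(0,6,2) R0=(0,6,2)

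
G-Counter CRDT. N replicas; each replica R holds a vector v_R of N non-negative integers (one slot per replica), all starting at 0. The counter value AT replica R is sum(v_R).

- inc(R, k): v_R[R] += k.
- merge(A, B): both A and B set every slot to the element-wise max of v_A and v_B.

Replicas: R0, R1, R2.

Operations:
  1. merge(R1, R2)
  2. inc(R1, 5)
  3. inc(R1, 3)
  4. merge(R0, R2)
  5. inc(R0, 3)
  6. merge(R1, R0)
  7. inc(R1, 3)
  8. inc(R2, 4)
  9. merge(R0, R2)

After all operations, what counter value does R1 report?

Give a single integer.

Answer: 14

Derivation:
Op 1: merge R1<->R2 -> R1=(0,0,0) R2=(0,0,0)
Op 2: inc R1 by 5 -> R1=(0,5,0) value=5
Op 3: inc R1 by 3 -> R1=(0,8,0) value=8
Op 4: merge R0<->R2 -> R0=(0,0,0) R2=(0,0,0)
Op 5: inc R0 by 3 -> R0=(3,0,0) value=3
Op 6: merge R1<->R0 -> R1=(3,8,0) R0=(3,8,0)
Op 7: inc R1 by 3 -> R1=(3,11,0) value=14
Op 8: inc R2 by 4 -> R2=(0,0,4) value=4
Op 9: merge R0<->R2 -> R0=(3,8,4) R2=(3,8,4)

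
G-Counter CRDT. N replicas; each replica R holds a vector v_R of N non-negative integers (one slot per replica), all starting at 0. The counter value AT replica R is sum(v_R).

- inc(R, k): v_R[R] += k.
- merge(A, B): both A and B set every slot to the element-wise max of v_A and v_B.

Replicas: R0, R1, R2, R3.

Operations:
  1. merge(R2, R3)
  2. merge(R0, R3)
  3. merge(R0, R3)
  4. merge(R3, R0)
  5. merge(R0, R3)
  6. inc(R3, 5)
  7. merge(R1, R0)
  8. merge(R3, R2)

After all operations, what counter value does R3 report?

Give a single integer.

Op 1: merge R2<->R3 -> R2=(0,0,0,0) R3=(0,0,0,0)
Op 2: merge R0<->R3 -> R0=(0,0,0,0) R3=(0,0,0,0)
Op 3: merge R0<->R3 -> R0=(0,0,0,0) R3=(0,0,0,0)
Op 4: merge R3<->R0 -> R3=(0,0,0,0) R0=(0,0,0,0)
Op 5: merge R0<->R3 -> R0=(0,0,0,0) R3=(0,0,0,0)
Op 6: inc R3 by 5 -> R3=(0,0,0,5) value=5
Op 7: merge R1<->R0 -> R1=(0,0,0,0) R0=(0,0,0,0)
Op 8: merge R3<->R2 -> R3=(0,0,0,5) R2=(0,0,0,5)

Answer: 5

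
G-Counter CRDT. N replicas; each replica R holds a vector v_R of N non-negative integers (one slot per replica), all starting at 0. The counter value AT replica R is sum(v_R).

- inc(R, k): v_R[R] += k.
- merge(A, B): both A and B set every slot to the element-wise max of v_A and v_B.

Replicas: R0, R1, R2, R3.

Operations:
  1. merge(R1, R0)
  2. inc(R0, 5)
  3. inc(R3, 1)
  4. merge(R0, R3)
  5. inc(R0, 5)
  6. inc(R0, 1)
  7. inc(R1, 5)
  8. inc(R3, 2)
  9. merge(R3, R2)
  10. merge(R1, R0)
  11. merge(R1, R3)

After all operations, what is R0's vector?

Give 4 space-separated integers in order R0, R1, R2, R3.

Op 1: merge R1<->R0 -> R1=(0,0,0,0) R0=(0,0,0,0)
Op 2: inc R0 by 5 -> R0=(5,0,0,0) value=5
Op 3: inc R3 by 1 -> R3=(0,0,0,1) value=1
Op 4: merge R0<->R3 -> R0=(5,0,0,1) R3=(5,0,0,1)
Op 5: inc R0 by 5 -> R0=(10,0,0,1) value=11
Op 6: inc R0 by 1 -> R0=(11,0,0,1) value=12
Op 7: inc R1 by 5 -> R1=(0,5,0,0) value=5
Op 8: inc R3 by 2 -> R3=(5,0,0,3) value=8
Op 9: merge R3<->R2 -> R3=(5,0,0,3) R2=(5,0,0,3)
Op 10: merge R1<->R0 -> R1=(11,5,0,1) R0=(11,5,0,1)
Op 11: merge R1<->R3 -> R1=(11,5,0,3) R3=(11,5,0,3)

Answer: 11 5 0 1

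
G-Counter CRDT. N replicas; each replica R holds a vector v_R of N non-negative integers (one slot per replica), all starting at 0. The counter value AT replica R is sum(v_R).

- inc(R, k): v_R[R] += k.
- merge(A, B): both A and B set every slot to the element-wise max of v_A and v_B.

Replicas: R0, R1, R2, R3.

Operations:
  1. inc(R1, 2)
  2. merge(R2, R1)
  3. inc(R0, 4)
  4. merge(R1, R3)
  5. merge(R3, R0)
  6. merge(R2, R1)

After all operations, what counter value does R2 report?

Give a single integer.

Answer: 2

Derivation:
Op 1: inc R1 by 2 -> R1=(0,2,0,0) value=2
Op 2: merge R2<->R1 -> R2=(0,2,0,0) R1=(0,2,0,0)
Op 3: inc R0 by 4 -> R0=(4,0,0,0) value=4
Op 4: merge R1<->R3 -> R1=(0,2,0,0) R3=(0,2,0,0)
Op 5: merge R3<->R0 -> R3=(4,2,0,0) R0=(4,2,0,0)
Op 6: merge R2<->R1 -> R2=(0,2,0,0) R1=(0,2,0,0)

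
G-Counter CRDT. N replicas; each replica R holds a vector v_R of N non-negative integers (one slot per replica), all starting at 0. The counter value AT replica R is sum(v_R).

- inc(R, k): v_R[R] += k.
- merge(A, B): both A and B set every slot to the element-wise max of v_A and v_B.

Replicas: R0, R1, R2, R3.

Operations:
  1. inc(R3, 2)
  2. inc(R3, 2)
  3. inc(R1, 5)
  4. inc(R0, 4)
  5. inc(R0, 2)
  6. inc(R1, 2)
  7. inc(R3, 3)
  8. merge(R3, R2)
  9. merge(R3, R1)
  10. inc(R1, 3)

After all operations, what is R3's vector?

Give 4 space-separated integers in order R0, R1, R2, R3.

Op 1: inc R3 by 2 -> R3=(0,0,0,2) value=2
Op 2: inc R3 by 2 -> R3=(0,0,0,4) value=4
Op 3: inc R1 by 5 -> R1=(0,5,0,0) value=5
Op 4: inc R0 by 4 -> R0=(4,0,0,0) value=4
Op 5: inc R0 by 2 -> R0=(6,0,0,0) value=6
Op 6: inc R1 by 2 -> R1=(0,7,0,0) value=7
Op 7: inc R3 by 3 -> R3=(0,0,0,7) value=7
Op 8: merge R3<->R2 -> R3=(0,0,0,7) R2=(0,0,0,7)
Op 9: merge R3<->R1 -> R3=(0,7,0,7) R1=(0,7,0,7)
Op 10: inc R1 by 3 -> R1=(0,10,0,7) value=17

Answer: 0 7 0 7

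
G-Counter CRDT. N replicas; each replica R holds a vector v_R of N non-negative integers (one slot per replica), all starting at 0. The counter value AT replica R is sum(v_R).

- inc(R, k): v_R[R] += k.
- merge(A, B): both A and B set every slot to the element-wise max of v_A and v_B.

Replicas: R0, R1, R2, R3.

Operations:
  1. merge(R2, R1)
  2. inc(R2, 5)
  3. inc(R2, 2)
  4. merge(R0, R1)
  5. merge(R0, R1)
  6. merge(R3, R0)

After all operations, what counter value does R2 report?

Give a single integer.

Answer: 7

Derivation:
Op 1: merge R2<->R1 -> R2=(0,0,0,0) R1=(0,0,0,0)
Op 2: inc R2 by 5 -> R2=(0,0,5,0) value=5
Op 3: inc R2 by 2 -> R2=(0,0,7,0) value=7
Op 4: merge R0<->R1 -> R0=(0,0,0,0) R1=(0,0,0,0)
Op 5: merge R0<->R1 -> R0=(0,0,0,0) R1=(0,0,0,0)
Op 6: merge R3<->R0 -> R3=(0,0,0,0) R0=(0,0,0,0)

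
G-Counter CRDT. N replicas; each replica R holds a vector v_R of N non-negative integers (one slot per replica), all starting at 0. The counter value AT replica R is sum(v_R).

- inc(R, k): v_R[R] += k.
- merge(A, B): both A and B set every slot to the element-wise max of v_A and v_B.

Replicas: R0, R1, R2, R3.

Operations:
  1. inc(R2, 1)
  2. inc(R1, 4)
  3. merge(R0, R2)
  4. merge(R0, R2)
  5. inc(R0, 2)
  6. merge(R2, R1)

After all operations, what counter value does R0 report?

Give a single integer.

Op 1: inc R2 by 1 -> R2=(0,0,1,0) value=1
Op 2: inc R1 by 4 -> R1=(0,4,0,0) value=4
Op 3: merge R0<->R2 -> R0=(0,0,1,0) R2=(0,0,1,0)
Op 4: merge R0<->R2 -> R0=(0,0,1,0) R2=(0,0,1,0)
Op 5: inc R0 by 2 -> R0=(2,0,1,0) value=3
Op 6: merge R2<->R1 -> R2=(0,4,1,0) R1=(0,4,1,0)

Answer: 3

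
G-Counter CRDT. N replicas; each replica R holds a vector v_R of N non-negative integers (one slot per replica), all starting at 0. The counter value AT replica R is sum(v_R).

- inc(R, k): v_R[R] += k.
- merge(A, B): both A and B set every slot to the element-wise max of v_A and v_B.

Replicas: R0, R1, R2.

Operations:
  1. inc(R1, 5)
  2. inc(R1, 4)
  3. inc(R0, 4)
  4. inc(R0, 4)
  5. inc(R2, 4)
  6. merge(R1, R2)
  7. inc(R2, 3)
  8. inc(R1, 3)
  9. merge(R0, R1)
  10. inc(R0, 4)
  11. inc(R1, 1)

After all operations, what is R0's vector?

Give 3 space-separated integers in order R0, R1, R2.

Op 1: inc R1 by 5 -> R1=(0,5,0) value=5
Op 2: inc R1 by 4 -> R1=(0,9,0) value=9
Op 3: inc R0 by 4 -> R0=(4,0,0) value=4
Op 4: inc R0 by 4 -> R0=(8,0,0) value=8
Op 5: inc R2 by 4 -> R2=(0,0,4) value=4
Op 6: merge R1<->R2 -> R1=(0,9,4) R2=(0,9,4)
Op 7: inc R2 by 3 -> R2=(0,9,7) value=16
Op 8: inc R1 by 3 -> R1=(0,12,4) value=16
Op 9: merge R0<->R1 -> R0=(8,12,4) R1=(8,12,4)
Op 10: inc R0 by 4 -> R0=(12,12,4) value=28
Op 11: inc R1 by 1 -> R1=(8,13,4) value=25

Answer: 12 12 4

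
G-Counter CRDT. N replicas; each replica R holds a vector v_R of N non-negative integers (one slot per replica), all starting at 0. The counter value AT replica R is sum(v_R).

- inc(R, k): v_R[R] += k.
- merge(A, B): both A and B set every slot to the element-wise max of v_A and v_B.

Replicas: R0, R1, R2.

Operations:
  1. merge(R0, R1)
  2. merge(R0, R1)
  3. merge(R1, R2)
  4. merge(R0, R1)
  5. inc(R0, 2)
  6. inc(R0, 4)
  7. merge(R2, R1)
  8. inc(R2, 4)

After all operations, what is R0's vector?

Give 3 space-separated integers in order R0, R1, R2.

Answer: 6 0 0

Derivation:
Op 1: merge R0<->R1 -> R0=(0,0,0) R1=(0,0,0)
Op 2: merge R0<->R1 -> R0=(0,0,0) R1=(0,0,0)
Op 3: merge R1<->R2 -> R1=(0,0,0) R2=(0,0,0)
Op 4: merge R0<->R1 -> R0=(0,0,0) R1=(0,0,0)
Op 5: inc R0 by 2 -> R0=(2,0,0) value=2
Op 6: inc R0 by 4 -> R0=(6,0,0) value=6
Op 7: merge R2<->R1 -> R2=(0,0,0) R1=(0,0,0)
Op 8: inc R2 by 4 -> R2=(0,0,4) value=4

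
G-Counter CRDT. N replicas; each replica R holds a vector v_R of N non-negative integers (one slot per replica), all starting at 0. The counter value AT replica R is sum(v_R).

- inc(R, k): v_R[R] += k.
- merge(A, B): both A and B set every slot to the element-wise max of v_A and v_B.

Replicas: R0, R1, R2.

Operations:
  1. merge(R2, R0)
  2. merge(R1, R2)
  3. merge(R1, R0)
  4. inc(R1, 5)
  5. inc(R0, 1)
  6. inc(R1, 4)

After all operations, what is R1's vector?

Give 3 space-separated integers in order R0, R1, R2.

Op 1: merge R2<->R0 -> R2=(0,0,0) R0=(0,0,0)
Op 2: merge R1<->R2 -> R1=(0,0,0) R2=(0,0,0)
Op 3: merge R1<->R0 -> R1=(0,0,0) R0=(0,0,0)
Op 4: inc R1 by 5 -> R1=(0,5,0) value=5
Op 5: inc R0 by 1 -> R0=(1,0,0) value=1
Op 6: inc R1 by 4 -> R1=(0,9,0) value=9

Answer: 0 9 0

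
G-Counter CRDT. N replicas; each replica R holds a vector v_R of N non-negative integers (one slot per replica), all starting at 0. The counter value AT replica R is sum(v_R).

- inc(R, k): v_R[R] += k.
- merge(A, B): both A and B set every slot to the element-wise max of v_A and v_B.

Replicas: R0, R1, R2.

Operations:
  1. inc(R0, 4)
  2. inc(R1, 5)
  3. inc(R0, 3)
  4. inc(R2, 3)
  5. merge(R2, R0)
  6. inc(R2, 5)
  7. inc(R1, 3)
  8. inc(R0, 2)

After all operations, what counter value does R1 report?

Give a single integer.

Op 1: inc R0 by 4 -> R0=(4,0,0) value=4
Op 2: inc R1 by 5 -> R1=(0,5,0) value=5
Op 3: inc R0 by 3 -> R0=(7,0,0) value=7
Op 4: inc R2 by 3 -> R2=(0,0,3) value=3
Op 5: merge R2<->R0 -> R2=(7,0,3) R0=(7,0,3)
Op 6: inc R2 by 5 -> R2=(7,0,8) value=15
Op 7: inc R1 by 3 -> R1=(0,8,0) value=8
Op 8: inc R0 by 2 -> R0=(9,0,3) value=12

Answer: 8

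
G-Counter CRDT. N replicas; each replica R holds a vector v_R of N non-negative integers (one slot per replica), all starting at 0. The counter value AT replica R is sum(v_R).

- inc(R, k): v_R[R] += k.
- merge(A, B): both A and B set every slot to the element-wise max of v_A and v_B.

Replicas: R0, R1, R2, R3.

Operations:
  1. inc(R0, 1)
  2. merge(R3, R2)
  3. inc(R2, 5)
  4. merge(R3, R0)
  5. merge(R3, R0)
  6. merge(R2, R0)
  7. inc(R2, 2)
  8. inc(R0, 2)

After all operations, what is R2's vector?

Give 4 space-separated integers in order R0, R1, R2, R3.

Op 1: inc R0 by 1 -> R0=(1,0,0,0) value=1
Op 2: merge R3<->R2 -> R3=(0,0,0,0) R2=(0,0,0,0)
Op 3: inc R2 by 5 -> R2=(0,0,5,0) value=5
Op 4: merge R3<->R0 -> R3=(1,0,0,0) R0=(1,0,0,0)
Op 5: merge R3<->R0 -> R3=(1,0,0,0) R0=(1,0,0,0)
Op 6: merge R2<->R0 -> R2=(1,0,5,0) R0=(1,0,5,0)
Op 7: inc R2 by 2 -> R2=(1,0,7,0) value=8
Op 8: inc R0 by 2 -> R0=(3,0,5,0) value=8

Answer: 1 0 7 0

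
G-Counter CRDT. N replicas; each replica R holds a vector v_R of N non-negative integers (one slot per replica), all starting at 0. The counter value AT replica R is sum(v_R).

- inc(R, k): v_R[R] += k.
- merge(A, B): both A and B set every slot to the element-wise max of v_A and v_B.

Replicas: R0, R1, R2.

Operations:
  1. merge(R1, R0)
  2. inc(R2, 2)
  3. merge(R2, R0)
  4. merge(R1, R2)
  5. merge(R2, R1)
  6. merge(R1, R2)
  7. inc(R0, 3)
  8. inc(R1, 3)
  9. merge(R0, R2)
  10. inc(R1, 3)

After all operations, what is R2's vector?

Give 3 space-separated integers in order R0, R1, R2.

Answer: 3 0 2

Derivation:
Op 1: merge R1<->R0 -> R1=(0,0,0) R0=(0,0,0)
Op 2: inc R2 by 2 -> R2=(0,0,2) value=2
Op 3: merge R2<->R0 -> R2=(0,0,2) R0=(0,0,2)
Op 4: merge R1<->R2 -> R1=(0,0,2) R2=(0,0,2)
Op 5: merge R2<->R1 -> R2=(0,0,2) R1=(0,0,2)
Op 6: merge R1<->R2 -> R1=(0,0,2) R2=(0,0,2)
Op 7: inc R0 by 3 -> R0=(3,0,2) value=5
Op 8: inc R1 by 3 -> R1=(0,3,2) value=5
Op 9: merge R0<->R2 -> R0=(3,0,2) R2=(3,0,2)
Op 10: inc R1 by 3 -> R1=(0,6,2) value=8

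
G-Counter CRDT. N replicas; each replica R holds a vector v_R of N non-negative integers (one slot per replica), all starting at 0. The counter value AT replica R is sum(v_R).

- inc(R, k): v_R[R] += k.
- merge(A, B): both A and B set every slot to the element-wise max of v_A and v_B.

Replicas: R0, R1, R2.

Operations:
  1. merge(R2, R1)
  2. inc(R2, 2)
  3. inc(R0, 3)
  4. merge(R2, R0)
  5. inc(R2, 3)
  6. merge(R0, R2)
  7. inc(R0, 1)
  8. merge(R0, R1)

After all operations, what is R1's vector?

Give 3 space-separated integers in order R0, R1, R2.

Answer: 4 0 5

Derivation:
Op 1: merge R2<->R1 -> R2=(0,0,0) R1=(0,0,0)
Op 2: inc R2 by 2 -> R2=(0,0,2) value=2
Op 3: inc R0 by 3 -> R0=(3,0,0) value=3
Op 4: merge R2<->R0 -> R2=(3,0,2) R0=(3,0,2)
Op 5: inc R2 by 3 -> R2=(3,0,5) value=8
Op 6: merge R0<->R2 -> R0=(3,0,5) R2=(3,0,5)
Op 7: inc R0 by 1 -> R0=(4,0,5) value=9
Op 8: merge R0<->R1 -> R0=(4,0,5) R1=(4,0,5)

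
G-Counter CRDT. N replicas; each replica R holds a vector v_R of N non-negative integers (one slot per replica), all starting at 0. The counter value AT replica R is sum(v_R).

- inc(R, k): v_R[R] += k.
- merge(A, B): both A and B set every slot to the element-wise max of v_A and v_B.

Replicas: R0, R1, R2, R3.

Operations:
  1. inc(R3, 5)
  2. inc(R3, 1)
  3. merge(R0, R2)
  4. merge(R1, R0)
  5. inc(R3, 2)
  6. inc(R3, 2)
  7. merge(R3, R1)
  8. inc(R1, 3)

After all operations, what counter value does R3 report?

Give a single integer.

Answer: 10

Derivation:
Op 1: inc R3 by 5 -> R3=(0,0,0,5) value=5
Op 2: inc R3 by 1 -> R3=(0,0,0,6) value=6
Op 3: merge R0<->R2 -> R0=(0,0,0,0) R2=(0,0,0,0)
Op 4: merge R1<->R0 -> R1=(0,0,0,0) R0=(0,0,0,0)
Op 5: inc R3 by 2 -> R3=(0,0,0,8) value=8
Op 6: inc R3 by 2 -> R3=(0,0,0,10) value=10
Op 7: merge R3<->R1 -> R3=(0,0,0,10) R1=(0,0,0,10)
Op 8: inc R1 by 3 -> R1=(0,3,0,10) value=13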